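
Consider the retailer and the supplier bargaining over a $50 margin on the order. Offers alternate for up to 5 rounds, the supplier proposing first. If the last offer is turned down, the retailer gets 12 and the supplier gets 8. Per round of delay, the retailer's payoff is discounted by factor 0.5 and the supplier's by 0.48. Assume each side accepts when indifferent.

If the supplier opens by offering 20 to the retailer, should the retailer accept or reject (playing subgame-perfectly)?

Round 5 (the supplier proposes): the retailer gets 12 if talks fail, so the supplier offers 12 and keeps 38.
Round 4 (the retailer proposes): the supplier can get 38 next round, worth 0.48 × 38 = 18.24 now. The retailer offers 18.24 and keeps 50 − 18.24 = 31.76.
Round 3 (the supplier proposes): the retailer can get 31.76 next round, worth 0.5 × 31.76 = 15.88 now. The supplier offers 15.88 and keeps 50 − 15.88 = 34.12.
Round 2 (the retailer proposes): the supplier can get 34.12 next round, worth 0.48 × 34.12 = 16.3776 now; the retailer offers that and keeps 33.6224.
So by rejecting in round 1, the retailer gets 33.6224 next round, worth 0.5 × 33.6224 = 16.8112 now.
Offer 20 ≥ 16.8112, so the retailer accepts.

Accept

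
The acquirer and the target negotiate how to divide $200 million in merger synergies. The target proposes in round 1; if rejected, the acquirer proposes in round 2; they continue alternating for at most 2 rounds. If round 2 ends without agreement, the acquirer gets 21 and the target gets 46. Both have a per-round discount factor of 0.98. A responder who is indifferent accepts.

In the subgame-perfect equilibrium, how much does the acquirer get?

Round 2 (the acquirer proposes): the target gets 46 if talks fail, so the acquirer offers 46 and keeps 154.
Round 1 (the target proposes): the acquirer can get 154 next round, worth 0.98 × 154 = 150.92 now. The target offers 150.92 and keeps 200 − 150.92 = 49.08.

150.92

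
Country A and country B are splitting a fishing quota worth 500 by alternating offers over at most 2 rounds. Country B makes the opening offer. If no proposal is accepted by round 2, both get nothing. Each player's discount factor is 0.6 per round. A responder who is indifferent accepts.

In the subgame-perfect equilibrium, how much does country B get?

Round 2 (country A proposes): country B will accept anything ≥ 0, so country A offers 0 and keeps 500.
Round 1 (country B proposes): country A can get 500 next round, worth 0.6 × 500 = 300 now, so country B offers 300, keeping 200.

200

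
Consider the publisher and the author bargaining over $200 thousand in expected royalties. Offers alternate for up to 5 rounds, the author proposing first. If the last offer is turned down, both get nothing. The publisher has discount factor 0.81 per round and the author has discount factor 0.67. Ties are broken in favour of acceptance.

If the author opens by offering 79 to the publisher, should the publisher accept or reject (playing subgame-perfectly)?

Round 5 (the author proposes): the publisher will accept anything ≥ 0, so the author offers 0 and keeps 200.
Round 4 (the publisher proposes): the author can get 200 next round, worth 0.67 × 200 = 134 now, so the publisher offers 134, keeping 66.
Round 3 (the author proposes): the publisher can get 66 next round, worth 0.81 × 66 = 53.46 now, so the author offers 53.46, keeping 146.54.
Round 2 (the publisher proposes): the author can get 146.54 next round, worth 0.67 × 146.54 = 98.1818 now; the publisher offers that and keeps 101.8182.
So by rejecting in round 1, the publisher gets 101.8182 next round, worth 0.81 × 101.8182 = 82.472742 now.
Offer 79 < 82.472742, so the publisher rejects.

Reject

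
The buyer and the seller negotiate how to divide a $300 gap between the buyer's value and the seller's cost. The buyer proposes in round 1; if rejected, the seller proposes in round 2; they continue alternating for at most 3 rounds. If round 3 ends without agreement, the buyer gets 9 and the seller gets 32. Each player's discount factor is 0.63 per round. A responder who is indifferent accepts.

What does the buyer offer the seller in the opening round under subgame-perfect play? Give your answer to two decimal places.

Round 3 (the buyer proposes): the seller gets 32 if talks fail, so the buyer offers 32 and keeps 268.
Round 2 (the seller proposes): the buyer can get 268 next round, worth 0.63 × 268 = 168.84 now. The seller offers 168.84 and keeps 300 − 168.84 = 131.16.
Round 1 (the buyer proposes): the seller can get 131.16 next round, worth 0.63 × 131.16 = 82.6308 now. The buyer offers 82.6308 and keeps 300 − 82.6308 = 217.3692.

82.63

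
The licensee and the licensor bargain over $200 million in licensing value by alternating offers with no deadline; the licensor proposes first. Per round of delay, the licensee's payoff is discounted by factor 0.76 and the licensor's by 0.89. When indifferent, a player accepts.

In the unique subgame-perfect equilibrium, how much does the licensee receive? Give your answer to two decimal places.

In a stationary SPE each proposer offers the other exactly their discounted continuation value.
If the licensor keeps x when proposing and the licensee keeps y when proposing, then x = 200 − 0.76y and y = 200 − 0.89x.
Solving: x = 200(1 − 0.76) / (1 − 0.89·0.76) = 48 / 0.3236 ≈ 148.3313.
The licensee gets 200 − 148.3313 ≈ 51.6687.

51.67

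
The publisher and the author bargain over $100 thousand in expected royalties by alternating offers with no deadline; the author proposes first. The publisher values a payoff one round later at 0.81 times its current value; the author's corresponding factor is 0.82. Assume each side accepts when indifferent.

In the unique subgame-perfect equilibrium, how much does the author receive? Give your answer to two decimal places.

Let x be the author's share when the author proposes and y be the publisher's share when the publisher proposes.
The publisher accepts iff offered ≥ 0.81·y, so x = 100 − 0.81y. Symmetrically y = 100 − 0.82x.
Substituting: x = 100 − 0.81(100 − 0.82x), giving x(1 − 0.82·0.81) = 100(1 − 0.81).
So x = 100 × 0.19 / 0.3358 ≈ 56.5813, and the publisher receives 100 − x ≈ 43.4187.

56.58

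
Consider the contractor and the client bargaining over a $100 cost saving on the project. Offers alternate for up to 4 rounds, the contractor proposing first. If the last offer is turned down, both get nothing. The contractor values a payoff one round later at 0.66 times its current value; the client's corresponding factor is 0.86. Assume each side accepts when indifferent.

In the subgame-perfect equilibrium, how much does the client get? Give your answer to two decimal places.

Work backward from the last round.
Round 4 (the client proposes): rejection yields 0 for the contractor; the client offers 0 and keeps 100.
Round 3 (the contractor proposes): the client can get 100 next round, worth 0.86 × 100 = 86 now. The contractor offers 86 and keeps 100 − 86 = 14.
Round 2 (the client proposes): the contractor can get 14 next round, worth 0.66 × 14 = 9.24 now, so the client offers 9.24, keeping 90.76.
Round 1 (the contractor proposes): the client can get 90.76 next round, worth 0.86 × 90.76 = 78.0536 now; the contractor offers that and keeps 21.9464.

78.05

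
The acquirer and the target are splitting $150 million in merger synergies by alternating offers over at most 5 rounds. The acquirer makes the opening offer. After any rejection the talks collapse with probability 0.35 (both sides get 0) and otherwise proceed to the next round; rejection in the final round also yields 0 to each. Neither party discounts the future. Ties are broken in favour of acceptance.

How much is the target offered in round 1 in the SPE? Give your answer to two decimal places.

By backward induction:
Round 5 (the acquirer proposes): the target will accept anything ≥ 0, so the acquirer offers 0 and keeps 150.
Round 4 (the target proposes): rejecting gives the acquirer an expected 0.65 × 150 = 97.5. The target offers 97.5 and keeps 150 − 97.5 = 52.5.
Round 3 (the acquirer proposes): rejecting gives the target an expected 0.65 × 52.5 = 34.125. The acquirer offers 34.125 and keeps 150 − 34.125 = 115.875.
Round 2 (the target proposes): rejecting gives the acquirer an expected 0.65 × 115.875 = 75.31875. The target offers 75.31875 and keeps 150 − 75.31875 = 74.68125.
Round 1 (the acquirer proposes): rejecting gives the target an expected 0.65 × 74.68125 = 48.5428125. The acquirer offers 48.5428125 and keeps 150 − 48.5428125 = 101.4571875.

48.54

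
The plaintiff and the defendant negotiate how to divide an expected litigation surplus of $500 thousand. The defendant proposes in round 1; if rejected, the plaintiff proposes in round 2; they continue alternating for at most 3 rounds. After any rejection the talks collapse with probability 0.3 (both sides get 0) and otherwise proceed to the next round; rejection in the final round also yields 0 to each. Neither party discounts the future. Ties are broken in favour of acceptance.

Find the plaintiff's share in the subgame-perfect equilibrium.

Round 3 (the defendant proposes): the plaintiff will accept anything ≥ 0, so the defendant offers 0 and keeps 500.
Round 2 (the plaintiff proposes): rejecting gives the defendant an expected 0.7 × 500 = 350; the plaintiff offers that and keeps 150.
Round 1 (the defendant proposes): rejecting gives the plaintiff an expected 0.7 × 150 = 105; the defendant offers that and keeps 395.

105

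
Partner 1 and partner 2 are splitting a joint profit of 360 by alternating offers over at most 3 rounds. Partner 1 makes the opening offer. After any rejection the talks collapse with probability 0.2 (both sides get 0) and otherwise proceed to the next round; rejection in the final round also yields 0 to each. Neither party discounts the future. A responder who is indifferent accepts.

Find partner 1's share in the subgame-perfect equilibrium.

302.4

Round 3 (partner 1 proposes): partner 2 will accept anything ≥ 0, so partner 1 offers 0 and keeps 360.
Round 2 (partner 2 proposes): rejecting gives partner 1 an expected 0.8 × 360 = 288; partner 2 offers that and keeps 72.
Round 1 (partner 1 proposes): rejecting gives partner 2 an expected 0.8 × 72 = 57.6. Partner 1 offers 57.6 and keeps 360 − 57.6 = 302.4.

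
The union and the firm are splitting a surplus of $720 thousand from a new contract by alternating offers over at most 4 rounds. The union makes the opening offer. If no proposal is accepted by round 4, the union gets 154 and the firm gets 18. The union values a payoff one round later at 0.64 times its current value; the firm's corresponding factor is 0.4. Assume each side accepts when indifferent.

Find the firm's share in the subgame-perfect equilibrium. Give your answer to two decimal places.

Work backward from the last round.
Round 4 (the firm proposes): the union gets 154 if talks fail, so the firm offers 154 and keeps 566.
Round 3 (the union proposes): the firm can get 566 next round, worth 0.4 × 566 = 226.4 now; the union offers that and keeps 493.6.
Round 2 (the firm proposes): the union can get 493.6 next round, worth 0.64 × 493.6 = 315.904 now. The firm offers 315.904 and keeps 720 − 315.904 = 404.096.
Round 1 (the union proposes): the firm can get 404.096 next round, worth 0.4 × 404.096 = 161.6384 now. The union offers 161.6384 and keeps 720 − 161.6384 = 558.3616.

161.64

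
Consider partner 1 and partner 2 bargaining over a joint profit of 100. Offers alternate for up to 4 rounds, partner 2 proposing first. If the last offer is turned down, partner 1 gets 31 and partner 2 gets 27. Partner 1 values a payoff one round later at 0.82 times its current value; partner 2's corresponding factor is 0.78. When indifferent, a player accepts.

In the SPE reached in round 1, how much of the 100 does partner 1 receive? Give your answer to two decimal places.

56.33

By backward induction:
Round 4 (partner 1 proposes): partner 2 gets 27 if talks fail, so partner 1 offers 27 and keeps 73.
Round 3 (partner 2 proposes): partner 1 can get 73 next round, worth 0.82 × 73 = 59.86 now, so partner 2 offers 59.86, keeping 40.14.
Round 2 (partner 1 proposes): partner 2 can get 40.14 next round, worth 0.78 × 40.14 = 31.3092 now, so partner 1 offers 31.3092, keeping 68.6908.
Round 1 (partner 2 proposes): partner 1 can get 68.6908 next round, worth 0.82 × 68.6908 = 56.326456 now, so partner 2 offers 56.326456, keeping 43.673544.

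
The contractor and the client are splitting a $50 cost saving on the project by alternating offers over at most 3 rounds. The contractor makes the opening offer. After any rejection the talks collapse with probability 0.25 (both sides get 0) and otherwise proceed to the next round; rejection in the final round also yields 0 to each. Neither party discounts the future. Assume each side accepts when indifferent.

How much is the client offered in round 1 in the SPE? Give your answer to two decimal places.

By backward induction:
Round 3 (the contractor proposes): the client will accept anything ≥ 0, so the contractor offers 0 and keeps 50.
Round 2 (the client proposes): rejecting gives the contractor an expected 0.75 × 50 = 37.5, so the client offers 37.5, keeping 12.5.
Round 1 (the contractor proposes): rejecting gives the client an expected 0.75 × 12.5 = 9.375, so the contractor offers 9.375, keeping 40.625.

9.38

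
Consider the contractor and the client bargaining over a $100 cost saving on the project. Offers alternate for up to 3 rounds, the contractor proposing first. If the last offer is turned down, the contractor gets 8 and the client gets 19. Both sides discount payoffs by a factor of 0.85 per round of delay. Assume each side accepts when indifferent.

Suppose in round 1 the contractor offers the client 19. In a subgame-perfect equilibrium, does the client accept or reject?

Reject

Round 3 (the contractor proposes): the client gets 19 if talks fail, so the contractor offers 19 and keeps 81.
Round 2 (the client proposes): the contractor can get 81 next round, worth 0.85 × 81 = 68.85 now, so the client offers 68.85, keeping 31.15.
So by rejecting in round 1, the client gets 31.15 next round, worth 0.85 × 31.15 = 26.4775 now.
Offer 19 < 26.4775, so the client rejects.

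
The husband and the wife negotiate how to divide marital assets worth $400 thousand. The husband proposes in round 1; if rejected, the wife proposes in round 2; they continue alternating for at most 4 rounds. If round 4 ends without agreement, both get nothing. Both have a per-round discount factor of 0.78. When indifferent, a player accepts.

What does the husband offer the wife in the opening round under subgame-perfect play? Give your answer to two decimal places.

258.46

Round 4 (the wife proposes): rejection yields 0 for the husband; the wife offers 0 and keeps 400.
Round 3 (the husband proposes): the wife can get 400 next round, worth 0.78 × 400 = 312 now. The husband offers 312 and keeps 400 − 312 = 88.
Round 2 (the wife proposes): the husband can get 88 next round, worth 0.78 × 88 = 68.64 now, so the wife offers 68.64, keeping 331.36.
Round 1 (the husband proposes): the wife can get 331.36 next round, worth 0.78 × 331.36 = 258.4608 now; the husband offers that and keeps 141.5392.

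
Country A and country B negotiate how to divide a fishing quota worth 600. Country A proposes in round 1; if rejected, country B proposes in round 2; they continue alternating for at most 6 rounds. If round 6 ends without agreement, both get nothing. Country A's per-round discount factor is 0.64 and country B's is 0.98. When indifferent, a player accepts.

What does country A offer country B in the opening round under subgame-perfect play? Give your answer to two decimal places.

Work backward from the last round.
Round 6 (country B proposes): country A will accept anything ≥ 0, so country B offers 0 and keeps 600.
Round 5 (country A proposes): country B can get 600 next round, worth 0.98 × 600 = 588 now. Country A offers 588 and keeps 600 − 588 = 12.
Round 4 (country B proposes): country A can get 12 next round, worth 0.64 × 12 = 7.68 now. Country B offers 7.68 and keeps 600 − 7.68 = 592.32.
Round 3 (country A proposes): country B can get 592.32 next round, worth 0.98 × 592.32 = 580.4736 now, so country A offers 580.4736, keeping 19.5264.
Round 2 (country B proposes): country A can get 19.5264 next round, worth 0.64 × 19.5264 = 12.496896 now. Country B offers 12.496896 and keeps 600 − 12.496896 = 587.503104.
Round 1 (country A proposes): country B can get 587.503104 next round, worth 0.98 × 587.503104 = 575.75304192 now. Country A offers 575.75304192 and keeps 600 − 575.75304192 = 24.24695808.

575.75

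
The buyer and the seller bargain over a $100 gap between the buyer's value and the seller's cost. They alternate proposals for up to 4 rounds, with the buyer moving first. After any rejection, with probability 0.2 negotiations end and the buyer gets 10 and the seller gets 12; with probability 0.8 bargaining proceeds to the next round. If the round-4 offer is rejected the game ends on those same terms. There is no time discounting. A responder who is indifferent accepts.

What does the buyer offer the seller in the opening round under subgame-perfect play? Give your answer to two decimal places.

64.42

By backward induction:
Round 4 (the seller proposes): the buyer gets 10 if talks fail, so the seller offers 10 and keeps 90.
Round 3 (the buyer proposes): rejecting gives the seller an expected 0.8 × 90 + 0.2 × 12 = 74.4, so the buyer offers 74.4, keeping 25.6.
Round 2 (the seller proposes): rejecting gives the buyer an expected 0.8 × 25.6 + 0.2 × 10 = 22.48; the seller offers that and keeps 77.52.
Round 1 (the buyer proposes): rejecting gives the seller an expected 0.8 × 77.52 + 0.2 × 12 = 64.416; the buyer offers that and keeps 35.584.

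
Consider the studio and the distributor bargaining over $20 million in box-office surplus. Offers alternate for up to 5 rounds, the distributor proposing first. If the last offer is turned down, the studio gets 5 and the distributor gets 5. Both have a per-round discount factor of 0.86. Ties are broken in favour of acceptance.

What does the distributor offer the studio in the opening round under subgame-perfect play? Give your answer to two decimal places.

Work backward from the last round.
Round 5 (the distributor proposes): the studio gets 5 if talks fail, so the distributor offers 5 and keeps 15.
Round 4 (the studio proposes): the distributor can get 15 next round, worth 0.86 × 15 = 12.9 now; the studio offers that and keeps 7.1.
Round 3 (the distributor proposes): the studio can get 7.1 next round, worth 0.86 × 7.1 = 6.106 now. The distributor offers 6.106 and keeps 20 − 6.106 = 13.894.
Round 2 (the studio proposes): the distributor can get 13.894 next round, worth 0.86 × 13.894 = 11.94884 now, so the studio offers 11.94884, keeping 8.05116.
Round 1 (the distributor proposes): the studio can get 8.05116 next round, worth 0.86 × 8.05116 = 6.9239976 now; the distributor offers that and keeps 13.0760024.

6.92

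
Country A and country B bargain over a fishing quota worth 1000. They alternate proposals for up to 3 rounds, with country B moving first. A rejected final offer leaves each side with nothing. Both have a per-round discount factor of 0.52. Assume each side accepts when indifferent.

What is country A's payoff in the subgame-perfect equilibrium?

Round 3 (country B proposes): country A will accept anything ≥ 0, so country B offers 0 and keeps 1000.
Round 2 (country A proposes): country B can get 1000 next round, worth 0.52 × 1000 = 520 now, so country A offers 520, keeping 480.
Round 1 (country B proposes): country A can get 480 next round, worth 0.52 × 480 = 249.6 now. Country B offers 249.6 and keeps 1000 − 249.6 = 750.4.

249.6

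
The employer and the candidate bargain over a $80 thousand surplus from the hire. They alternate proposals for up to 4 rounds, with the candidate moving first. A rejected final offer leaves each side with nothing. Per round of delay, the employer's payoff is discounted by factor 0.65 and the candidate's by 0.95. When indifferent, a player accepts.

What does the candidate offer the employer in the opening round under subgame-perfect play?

Round 4 (the employer proposes): rejection yields 0 for the candidate; the employer offers 0 and keeps 80.
Round 3 (the candidate proposes): the employer can get 80 next round, worth 0.65 × 80 = 52 now, so the candidate offers 52, keeping 28.
Round 2 (the employer proposes): the candidate can get 28 next round, worth 0.95 × 28 = 26.6 now; the employer offers that and keeps 53.4.
Round 1 (the candidate proposes): the employer can get 53.4 next round, worth 0.65 × 53.4 = 34.71 now; the candidate offers that and keeps 45.29.

34.71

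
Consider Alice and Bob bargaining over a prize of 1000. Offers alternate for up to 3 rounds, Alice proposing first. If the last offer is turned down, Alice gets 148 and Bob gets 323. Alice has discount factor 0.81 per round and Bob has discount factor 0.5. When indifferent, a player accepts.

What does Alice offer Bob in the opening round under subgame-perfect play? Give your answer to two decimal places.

By backward induction:
Round 3 (Alice proposes): Bob gets 323 if talks fail, so Alice offers 323 and keeps 677.
Round 2 (Bob proposes): Alice can get 677 next round, worth 0.81 × 677 = 548.37 now; Bob offers that and keeps 451.63.
Round 1 (Alice proposes): Bob can get 451.63 next round, worth 0.5 × 451.63 = 225.815 now. Alice offers 225.815 and keeps 1000 − 225.815 = 774.185.

225.82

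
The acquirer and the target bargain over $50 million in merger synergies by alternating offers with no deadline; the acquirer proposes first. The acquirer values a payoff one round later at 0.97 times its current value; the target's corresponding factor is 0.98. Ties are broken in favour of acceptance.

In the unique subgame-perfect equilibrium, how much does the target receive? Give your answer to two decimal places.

Let x be the acquirer's share when the acquirer proposes and y be the target's share when the target proposes.
The target accepts iff offered ≥ 0.98·y, so x = 50 − 0.98y. Symmetrically y = 50 − 0.97x.
Substituting: x = 50 − 0.98(50 − 0.97x), giving x(1 − 0.97·0.98) = 50(1 − 0.98).
So x = 50 × 0.02 / 0.0494 ≈ 20.2429, and the target receives 50 − x ≈ 29.7571.

29.76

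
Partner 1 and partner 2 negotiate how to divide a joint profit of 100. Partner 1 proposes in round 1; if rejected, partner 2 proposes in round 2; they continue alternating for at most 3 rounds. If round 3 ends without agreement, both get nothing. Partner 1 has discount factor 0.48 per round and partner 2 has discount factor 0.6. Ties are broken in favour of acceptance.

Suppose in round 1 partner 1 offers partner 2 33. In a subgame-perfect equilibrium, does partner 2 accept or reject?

Work out partner 2's continuation value if the offer is rejected.
Round 3 (partner 1 proposes): partner 2 will accept anything ≥ 0, so partner 1 offers 0 and keeps 100.
Round 2 (partner 2 proposes): partner 1 can get 100 next round, worth 0.48 × 100 = 48 now; partner 2 offers that and keeps 52.
So by rejecting in round 1, partner 2 gets 52 next round, worth 0.6 × 52 = 31.2 now.
Offer 33 ≥ 31.2, so partner 2 accepts.

Accept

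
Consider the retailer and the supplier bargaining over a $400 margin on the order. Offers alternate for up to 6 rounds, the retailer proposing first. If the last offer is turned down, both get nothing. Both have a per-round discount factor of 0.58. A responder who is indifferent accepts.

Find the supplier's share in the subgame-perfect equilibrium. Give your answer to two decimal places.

Solve by backward induction from round 6.
Round 6 (the supplier proposes): rejection yields 0 for the retailer; the supplier offers 0 and keeps 400.
Round 5 (the retailer proposes): the supplier can get 400 next round, worth 0.58 × 400 = 232 now, so the retailer offers 232, keeping 168.
Round 4 (the supplier proposes): the retailer can get 168 next round, worth 0.58 × 168 = 97.44 now; the supplier offers that and keeps 302.56.
Round 3 (the retailer proposes): the supplier can get 302.56 next round, worth 0.58 × 302.56 = 175.4848 now, so the retailer offers 175.4848, keeping 224.5152.
Round 2 (the supplier proposes): the retailer can get 224.5152 next round, worth 0.58 × 224.5152 = 130.218816 now, so the supplier offers 130.218816, keeping 269.781184.
Round 1 (the retailer proposes): the supplier can get 269.781184 next round, worth 0.58 × 269.781184 = 156.47308672 now, so the retailer offers 156.47308672, keeping 243.52691328.

156.47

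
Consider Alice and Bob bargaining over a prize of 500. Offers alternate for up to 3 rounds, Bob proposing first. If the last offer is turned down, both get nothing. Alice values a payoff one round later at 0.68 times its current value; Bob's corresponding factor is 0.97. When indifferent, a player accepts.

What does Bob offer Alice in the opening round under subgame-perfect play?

Round 3 (Bob proposes): Alice will accept anything ≥ 0, so Bob offers 0 and keeps 500.
Round 2 (Alice proposes): Bob can get 500 next round, worth 0.97 × 500 = 485 now. Alice offers 485 and keeps 500 − 485 = 15.
Round 1 (Bob proposes): Alice can get 15 next round, worth 0.68 × 15 = 10.2 now. Bob offers 10.2 and keeps 500 − 10.2 = 489.8.

10.2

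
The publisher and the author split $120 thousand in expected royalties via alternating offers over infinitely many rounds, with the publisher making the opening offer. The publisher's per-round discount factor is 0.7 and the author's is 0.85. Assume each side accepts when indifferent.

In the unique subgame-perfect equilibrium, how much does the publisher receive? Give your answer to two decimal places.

Let x be the publisher's share when the publisher proposes and y be the author's share when the author proposes.
The author accepts iff offered ≥ 0.85·y, so x = 120 − 0.85y. Symmetrically y = 120 − 0.7x.
Substituting: x = 120 − 0.85(120 − 0.7x), giving x(1 − 0.7·0.85) = 120(1 − 0.85).
So x = 120 × 0.15 / 0.405 ≈ 44.4444, and the author receives 120 − x ≈ 75.5556.

44.44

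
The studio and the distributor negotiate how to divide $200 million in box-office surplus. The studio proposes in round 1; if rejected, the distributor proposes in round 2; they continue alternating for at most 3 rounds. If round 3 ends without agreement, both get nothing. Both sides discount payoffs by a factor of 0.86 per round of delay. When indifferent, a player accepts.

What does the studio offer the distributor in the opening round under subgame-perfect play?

24.08

Round 3 (the studio proposes): the distributor will accept anything ≥ 0, so the studio offers 0 and keeps 200.
Round 2 (the distributor proposes): the studio can get 200 next round, worth 0.86 × 200 = 172 now; the distributor offers that and keeps 28.
Round 1 (the studio proposes): the distributor can get 28 next round, worth 0.86 × 28 = 24.08 now. The studio offers 24.08 and keeps 200 − 24.08 = 175.92.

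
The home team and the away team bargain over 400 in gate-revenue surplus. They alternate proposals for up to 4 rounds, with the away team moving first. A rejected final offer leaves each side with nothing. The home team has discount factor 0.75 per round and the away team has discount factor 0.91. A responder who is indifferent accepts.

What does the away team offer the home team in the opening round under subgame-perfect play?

Work backward from the last round.
Round 4 (the home team proposes): rejection yields 0 for the away team; the home team offers 0 and keeps 400.
Round 3 (the away team proposes): the home team can get 400 next round, worth 0.75 × 400 = 300 now, so the away team offers 300, keeping 100.
Round 2 (the home team proposes): the away team can get 100 next round, worth 0.91 × 100 = 91 now; the home team offers that and keeps 309.
Round 1 (the away team proposes): the home team can get 309 next round, worth 0.75 × 309 = 231.75 now, so the away team offers 231.75, keeping 168.25.

231.75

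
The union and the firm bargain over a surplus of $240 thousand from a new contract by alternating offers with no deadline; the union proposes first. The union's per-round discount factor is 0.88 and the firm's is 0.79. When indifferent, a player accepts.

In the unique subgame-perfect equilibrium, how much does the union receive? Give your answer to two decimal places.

165.35

In a stationary SPE each proposer offers the other exactly their discounted continuation value.
If the union keeps x when proposing and the firm keeps y when proposing, then x = 240 − 0.79y and y = 240 − 0.88x.
Solving: x = 240(1 − 0.79) / (1 − 0.88·0.79) = 50.4 / 0.3048 ≈ 165.3543.
The firm gets 240 − 165.3543 ≈ 74.6457.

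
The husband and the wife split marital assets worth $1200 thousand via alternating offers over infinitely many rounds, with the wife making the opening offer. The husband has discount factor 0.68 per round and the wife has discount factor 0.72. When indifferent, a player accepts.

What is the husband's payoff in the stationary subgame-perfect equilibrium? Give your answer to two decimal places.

In a stationary SPE each proposer offers the other exactly their discounted continuation value.
If the wife keeps x when proposing and the husband keeps y when proposing, then x = 1200 − 0.68y and y = 1200 − 0.72x.
Solving: x = 1200(1 − 0.68) / (1 − 0.72·0.68) = 384 / 0.5104 ≈ 752.3511.
The husband gets 1200 − 752.3511 ≈ 447.6489.

447.65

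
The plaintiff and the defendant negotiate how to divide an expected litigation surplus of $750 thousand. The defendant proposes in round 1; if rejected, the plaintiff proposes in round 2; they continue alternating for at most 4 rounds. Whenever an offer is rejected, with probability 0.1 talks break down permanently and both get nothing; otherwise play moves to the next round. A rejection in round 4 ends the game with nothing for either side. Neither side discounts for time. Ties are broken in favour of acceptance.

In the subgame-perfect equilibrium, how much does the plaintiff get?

614.25

Round 4 (the plaintiff proposes): rejection yields 0 for the defendant; the plaintiff offers 0 and keeps 750.
Round 3 (the defendant proposes): rejecting gives the plaintiff an expected 0.9 × 750 = 675; the defendant offers that and keeps 75.
Round 2 (the plaintiff proposes): rejecting gives the defendant an expected 0.9 × 75 = 67.5, so the plaintiff offers 67.5, keeping 682.5.
Round 1 (the defendant proposes): rejecting gives the plaintiff an expected 0.9 × 682.5 = 614.25, so the defendant offers 614.25, keeping 135.75.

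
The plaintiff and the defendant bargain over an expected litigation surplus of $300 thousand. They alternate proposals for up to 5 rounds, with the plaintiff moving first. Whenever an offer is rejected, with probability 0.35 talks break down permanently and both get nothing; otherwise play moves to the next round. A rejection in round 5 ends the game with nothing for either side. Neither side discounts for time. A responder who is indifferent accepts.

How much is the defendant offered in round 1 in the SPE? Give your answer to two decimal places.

By backward induction:
Round 5 (the plaintiff proposes): the defendant will accept anything ≥ 0, so the plaintiff offers 0 and keeps 300.
Round 4 (the defendant proposes): rejecting gives the plaintiff an expected 0.65 × 300 = 195, so the defendant offers 195, keeping 105.
Round 3 (the plaintiff proposes): rejecting gives the defendant an expected 0.65 × 105 = 68.25. The plaintiff offers 68.25 and keeps 300 − 68.25 = 231.75.
Round 2 (the defendant proposes): rejecting gives the plaintiff an expected 0.65 × 231.75 = 150.6375; the defendant offers that and keeps 149.3625.
Round 1 (the plaintiff proposes): rejecting gives the defendant an expected 0.65 × 149.3625 = 97.085625. The plaintiff offers 97.085625 and keeps 300 − 97.085625 = 202.914375.

97.09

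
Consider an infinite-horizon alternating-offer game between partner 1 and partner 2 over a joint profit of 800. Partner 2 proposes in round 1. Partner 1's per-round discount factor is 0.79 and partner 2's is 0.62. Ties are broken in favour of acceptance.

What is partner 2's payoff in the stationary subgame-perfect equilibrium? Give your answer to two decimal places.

329.28

Let x be partner 2's share when partner 2 proposes and y be partner 1's share when partner 1 proposes.
Partner 1 accepts iff offered ≥ 0.79·y, so x = 800 − 0.79y. Symmetrically y = 800 − 0.62x.
Substituting: x = 800 − 0.79(800 − 0.62x), giving x(1 − 0.62·0.79) = 800(1 − 0.79).
So x = 800 × 0.21 / 0.5102 ≈ 329.2826, and partner 1 receives 800 − x ≈ 470.7174.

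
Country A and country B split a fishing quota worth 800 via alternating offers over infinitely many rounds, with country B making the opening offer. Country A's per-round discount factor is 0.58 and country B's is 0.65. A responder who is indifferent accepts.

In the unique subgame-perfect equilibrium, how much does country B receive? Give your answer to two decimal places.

539.33

Let x be country B's share when country B proposes and y be country A's share when country A proposes.
Country A accepts iff offered ≥ 0.58·y, so x = 800 − 0.58y. Symmetrically y = 800 − 0.65x.
Substituting: x = 800 − 0.58(800 − 0.65x), giving x(1 − 0.65·0.58) = 800(1 − 0.58).
So x = 800 × 0.42 / 0.623 ≈ 539.3258, and country A receives 800 − x ≈ 260.6742.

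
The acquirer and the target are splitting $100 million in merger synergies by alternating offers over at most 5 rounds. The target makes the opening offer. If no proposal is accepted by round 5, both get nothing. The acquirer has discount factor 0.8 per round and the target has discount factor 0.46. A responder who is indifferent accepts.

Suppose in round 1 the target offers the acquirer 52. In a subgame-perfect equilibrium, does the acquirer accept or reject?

Work out the acquirer's continuation value if the offer is rejected.
Round 5 (the target proposes): the acquirer will accept anything ≥ 0, so the target offers 0 and keeps 100.
Round 4 (the acquirer proposes): the target can get 100 next round, worth 0.46 × 100 = 46 now. The acquirer offers 46 and keeps 100 − 46 = 54.
Round 3 (the target proposes): the acquirer can get 54 next round, worth 0.8 × 54 = 43.2 now. The target offers 43.2 and keeps 100 − 43.2 = 56.8.
Round 2 (the acquirer proposes): the target can get 56.8 next round, worth 0.46 × 56.8 = 26.128 now; the acquirer offers that and keeps 73.872.
So by rejecting in round 1, the acquirer gets 73.872 next round, worth 0.8 × 73.872 = 59.0976 now.
Offer 52 < 59.0976, so the acquirer rejects.

Reject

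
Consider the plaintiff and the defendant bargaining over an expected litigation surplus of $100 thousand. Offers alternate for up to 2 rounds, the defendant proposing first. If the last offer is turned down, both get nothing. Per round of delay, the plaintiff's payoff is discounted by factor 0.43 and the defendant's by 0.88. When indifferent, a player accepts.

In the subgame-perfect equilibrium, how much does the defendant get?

Solve by backward induction from round 2.
Round 2 (the plaintiff proposes): rejection yields 0 for the defendant; the plaintiff offers 0 and keeps 100.
Round 1 (the defendant proposes): the plaintiff can get 100 next round, worth 0.43 × 100 = 43 now; the defendant offers that and keeps 57.

57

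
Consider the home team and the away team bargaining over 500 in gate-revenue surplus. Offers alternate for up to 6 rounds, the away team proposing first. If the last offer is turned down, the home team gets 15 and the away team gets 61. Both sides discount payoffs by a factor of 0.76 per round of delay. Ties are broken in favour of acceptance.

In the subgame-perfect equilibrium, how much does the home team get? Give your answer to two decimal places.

By backward induction:
Round 6 (the home team proposes): the away team gets 61 if talks fail, so the home team offers 61 and keeps 439.
Round 5 (the away team proposes): the home team can get 439 next round, worth 0.76 × 439 = 333.64 now; the away team offers that and keeps 166.36.
Round 4 (the home team proposes): the away team can get 166.36 next round, worth 0.76 × 166.36 = 126.4336 now. The home team offers 126.4336 and keeps 500 − 126.4336 = 373.5664.
Round 3 (the away team proposes): the home team can get 373.5664 next round, worth 0.76 × 373.5664 = 283.910464 now; the away team offers that and keeps 216.089536.
Round 2 (the home team proposes): the away team can get 216.089536 next round, worth 0.76 × 216.089536 = 164.22804736 now. The home team offers 164.22804736 and keeps 500 − 164.22804736 = 335.77195264.
Round 1 (the away team proposes): the home team can get 335.77195264 next round, worth 0.76 × 335.77195264 = 255.1866840064 now; the away team offers that and keeps 244.8133159936.

255.19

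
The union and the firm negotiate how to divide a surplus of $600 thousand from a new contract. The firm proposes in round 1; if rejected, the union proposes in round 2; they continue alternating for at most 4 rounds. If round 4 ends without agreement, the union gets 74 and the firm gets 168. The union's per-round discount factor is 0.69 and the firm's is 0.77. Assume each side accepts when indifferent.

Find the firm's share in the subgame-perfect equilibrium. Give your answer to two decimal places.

346.41

By backward induction:
Round 4 (the union proposes): the firm gets 168 if talks fail, so the union offers 168 and keeps 432.
Round 3 (the firm proposes): the union can get 432 next round, worth 0.69 × 432 = 298.08 now, so the firm offers 298.08, keeping 301.92.
Round 2 (the union proposes): the firm can get 301.92 next round, worth 0.77 × 301.92 = 232.4784 now. The union offers 232.4784 and keeps 600 − 232.4784 = 367.5216.
Round 1 (the firm proposes): the union can get 367.5216 next round, worth 0.69 × 367.5216 = 253.589904 now; the firm offers that and keeps 346.410096.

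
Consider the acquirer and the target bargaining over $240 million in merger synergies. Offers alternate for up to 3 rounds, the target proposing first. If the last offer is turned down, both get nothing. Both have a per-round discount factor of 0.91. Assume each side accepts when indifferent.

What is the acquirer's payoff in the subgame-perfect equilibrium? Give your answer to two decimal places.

Round 3 (the target proposes): rejection yields 0 for the acquirer; the target offers 0 and keeps 240.
Round 2 (the acquirer proposes): the target can get 240 next round, worth 0.91 × 240 = 218.4 now. The acquirer offers 218.4 and keeps 240 − 218.4 = 21.6.
Round 1 (the target proposes): the acquirer can get 21.6 next round, worth 0.91 × 21.6 = 19.656 now, so the target offers 19.656, keeping 220.344.

19.66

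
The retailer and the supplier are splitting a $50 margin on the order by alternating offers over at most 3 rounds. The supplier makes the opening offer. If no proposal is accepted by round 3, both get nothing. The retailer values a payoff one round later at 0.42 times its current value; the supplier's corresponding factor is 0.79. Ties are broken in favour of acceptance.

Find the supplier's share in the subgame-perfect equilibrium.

By backward induction:
Round 3 (the supplier proposes): rejection yields 0 for the retailer; the supplier offers 0 and keeps 50.
Round 2 (the retailer proposes): the supplier can get 50 next round, worth 0.79 × 50 = 39.5 now. The retailer offers 39.5 and keeps 50 − 39.5 = 10.5.
Round 1 (the supplier proposes): the retailer can get 10.5 next round, worth 0.42 × 10.5 = 4.41 now; the supplier offers that and keeps 45.59.

45.59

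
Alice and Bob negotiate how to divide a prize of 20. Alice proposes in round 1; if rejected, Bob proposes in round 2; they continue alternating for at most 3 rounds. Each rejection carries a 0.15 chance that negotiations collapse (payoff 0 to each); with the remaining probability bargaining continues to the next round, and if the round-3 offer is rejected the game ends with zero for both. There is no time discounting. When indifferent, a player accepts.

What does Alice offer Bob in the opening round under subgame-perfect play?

2.55

Round 3 (Alice proposes): Bob will accept anything ≥ 0, so Alice offers 0 and keeps 20.
Round 2 (Bob proposes): rejecting gives Alice an expected 0.85 × 20 = 17; Bob offers that and keeps 3.
Round 1 (Alice proposes): rejecting gives Bob an expected 0.85 × 3 = 2.55, so Alice offers 2.55, keeping 17.45.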